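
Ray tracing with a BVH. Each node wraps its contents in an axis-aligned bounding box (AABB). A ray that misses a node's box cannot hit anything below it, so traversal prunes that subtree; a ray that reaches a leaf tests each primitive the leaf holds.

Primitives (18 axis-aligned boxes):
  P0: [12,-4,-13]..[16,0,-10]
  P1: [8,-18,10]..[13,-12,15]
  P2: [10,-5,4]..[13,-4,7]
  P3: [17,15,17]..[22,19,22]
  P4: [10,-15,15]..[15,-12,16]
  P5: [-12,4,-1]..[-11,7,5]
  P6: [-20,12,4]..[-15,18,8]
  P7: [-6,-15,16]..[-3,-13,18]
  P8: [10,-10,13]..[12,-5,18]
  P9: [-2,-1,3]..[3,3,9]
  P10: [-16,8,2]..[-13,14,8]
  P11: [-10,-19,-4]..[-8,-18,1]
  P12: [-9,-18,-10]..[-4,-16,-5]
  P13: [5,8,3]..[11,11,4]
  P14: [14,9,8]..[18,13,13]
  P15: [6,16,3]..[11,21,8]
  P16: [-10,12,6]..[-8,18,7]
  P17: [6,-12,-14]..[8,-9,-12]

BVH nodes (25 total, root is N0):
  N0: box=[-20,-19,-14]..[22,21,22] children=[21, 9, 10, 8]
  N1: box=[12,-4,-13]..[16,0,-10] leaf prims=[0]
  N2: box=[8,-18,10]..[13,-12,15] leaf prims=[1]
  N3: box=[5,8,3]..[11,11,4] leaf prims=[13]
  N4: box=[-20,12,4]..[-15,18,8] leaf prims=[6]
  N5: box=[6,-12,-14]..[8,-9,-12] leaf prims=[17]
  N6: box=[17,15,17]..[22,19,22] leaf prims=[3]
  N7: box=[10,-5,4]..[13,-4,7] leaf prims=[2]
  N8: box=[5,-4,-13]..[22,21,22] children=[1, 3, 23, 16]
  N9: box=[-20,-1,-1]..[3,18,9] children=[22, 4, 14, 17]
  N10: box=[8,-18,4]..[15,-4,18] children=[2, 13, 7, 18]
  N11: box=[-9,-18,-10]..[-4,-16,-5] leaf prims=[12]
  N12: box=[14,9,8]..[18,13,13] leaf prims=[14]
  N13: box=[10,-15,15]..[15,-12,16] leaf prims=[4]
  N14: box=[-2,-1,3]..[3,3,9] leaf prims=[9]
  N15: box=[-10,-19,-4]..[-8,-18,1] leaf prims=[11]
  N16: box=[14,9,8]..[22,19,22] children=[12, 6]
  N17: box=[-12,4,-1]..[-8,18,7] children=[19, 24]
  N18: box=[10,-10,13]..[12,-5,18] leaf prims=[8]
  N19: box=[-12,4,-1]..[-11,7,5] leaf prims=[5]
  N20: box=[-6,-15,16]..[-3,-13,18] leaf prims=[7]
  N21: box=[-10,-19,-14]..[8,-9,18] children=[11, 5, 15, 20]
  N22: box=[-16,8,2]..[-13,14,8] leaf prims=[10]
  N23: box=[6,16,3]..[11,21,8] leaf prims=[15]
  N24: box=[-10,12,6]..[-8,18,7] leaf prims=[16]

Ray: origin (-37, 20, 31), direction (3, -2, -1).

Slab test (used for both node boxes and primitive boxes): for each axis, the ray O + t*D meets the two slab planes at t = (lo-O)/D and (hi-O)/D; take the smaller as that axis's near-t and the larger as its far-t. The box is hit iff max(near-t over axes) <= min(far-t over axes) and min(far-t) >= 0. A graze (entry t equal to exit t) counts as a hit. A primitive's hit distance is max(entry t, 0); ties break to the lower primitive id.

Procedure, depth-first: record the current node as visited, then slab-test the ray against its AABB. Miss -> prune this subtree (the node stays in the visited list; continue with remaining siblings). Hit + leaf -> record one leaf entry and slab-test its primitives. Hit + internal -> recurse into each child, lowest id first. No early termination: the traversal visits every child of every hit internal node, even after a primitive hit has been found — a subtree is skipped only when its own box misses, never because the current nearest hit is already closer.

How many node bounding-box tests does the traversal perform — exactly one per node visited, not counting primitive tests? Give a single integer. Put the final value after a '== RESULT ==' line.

Traverse from the root:
N0 x:[17/3,59/3] y:[-1/2,39/2] z:[9,45] -> hit [9,39/2], descend [8, 9, 10, 21]
  N8 x:[14,59/3] y:[-1/2,12] z:[9,44] -> miss, prune
  N9 x:[17/3,40/3] y:[1,21/2] z:[22,32] -> miss, prune
  N10 x:[15,52/3] y:[12,19] z:[13,27] -> hit [15,52/3], descend [2, 7, 13, 18]
    N2 x:[15,50/3] y:[16,19] z:[16,21] -> hit [16,50/3] leaf, test {P1@t=16}
    N7 x:[47/3,50/3] y:[12,25/2] z:[24,27] -> miss, prune
    N13 x:[47/3,52/3] y:[16,35/2] z:[15,16] -> hit [16,16] leaf, test {P4@t=16}
    N18 x:[47/3,49/3] y:[25/2,15] z:[13,18] -> miss, prune
  N21 x:[9,15] y:[29/2,39/2] z:[13,45] -> hit [29/2,15], descend [5, 11, 15, 20]
    N5 x:[43/3,15] y:[29/2,16] z:[43,45] -> miss, prune
    N11 x:[28/3,11] y:[18,19] z:[36,41] -> miss, prune
    N15 x:[9,29/3] y:[19,39/2] z:[30,35] -> miss, prune
    N20 x:[31/3,34/3] y:[33/2,35/2] z:[13,15] -> miss, prune

Summary -> nodes [0, 8, 9, 10, 2, 7, 13, 18, 21, 5, 11, 15, 20]; box-tests=13; leaf-entries=2; first=P1

== RESULT ==
13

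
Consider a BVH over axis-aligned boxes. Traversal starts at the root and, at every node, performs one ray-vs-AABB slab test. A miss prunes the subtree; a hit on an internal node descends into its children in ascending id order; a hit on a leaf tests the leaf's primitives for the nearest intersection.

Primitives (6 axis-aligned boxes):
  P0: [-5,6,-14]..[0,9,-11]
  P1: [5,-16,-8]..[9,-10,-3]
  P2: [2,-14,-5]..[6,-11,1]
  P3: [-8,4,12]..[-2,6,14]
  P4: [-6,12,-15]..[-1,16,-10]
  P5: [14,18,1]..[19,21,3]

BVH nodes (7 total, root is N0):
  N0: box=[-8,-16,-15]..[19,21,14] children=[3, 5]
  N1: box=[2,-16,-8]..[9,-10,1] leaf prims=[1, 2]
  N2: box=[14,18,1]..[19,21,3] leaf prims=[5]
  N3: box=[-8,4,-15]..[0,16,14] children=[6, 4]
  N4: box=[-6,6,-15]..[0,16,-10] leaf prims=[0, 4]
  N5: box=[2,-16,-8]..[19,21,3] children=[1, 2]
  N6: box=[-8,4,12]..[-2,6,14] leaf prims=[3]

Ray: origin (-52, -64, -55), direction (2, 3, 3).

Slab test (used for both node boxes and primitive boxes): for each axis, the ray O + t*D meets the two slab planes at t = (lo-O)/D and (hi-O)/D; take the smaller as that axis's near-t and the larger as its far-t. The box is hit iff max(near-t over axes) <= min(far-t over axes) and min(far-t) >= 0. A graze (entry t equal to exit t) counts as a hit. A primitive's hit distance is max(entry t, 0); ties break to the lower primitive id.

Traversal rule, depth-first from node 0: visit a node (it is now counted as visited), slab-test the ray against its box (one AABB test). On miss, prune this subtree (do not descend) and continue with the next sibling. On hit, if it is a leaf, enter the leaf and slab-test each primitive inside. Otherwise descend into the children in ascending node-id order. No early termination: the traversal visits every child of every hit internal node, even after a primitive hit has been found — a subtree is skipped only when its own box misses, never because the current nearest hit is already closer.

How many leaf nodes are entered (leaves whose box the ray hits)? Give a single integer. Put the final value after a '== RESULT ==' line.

Walk:
N0 x:[22,71/2] y:[16,85/3] z:[40/3,23] -> hit [22,23], descend [3, 5]
  N3 x:[22,26] y:[68/3,80/3] z:[40/3,23] -> hit [68/3,23], descend [4, 6]
    N4 x:[23,26] y:[70/3,80/3] z:[40/3,15] -> miss, prune
    N6 x:[22,25] y:[68/3,70/3] z:[67/3,23] -> hit [68/3,23] leaf, test {P3@t=68/3}
  N5 x:[27,71/2] y:[16,85/3] z:[47/3,58/3] -> miss, prune

5 AABB tests over nodes [0, 3, 4, 6, 5]; 1 leaf entered; closest P3.

== RESULT ==
1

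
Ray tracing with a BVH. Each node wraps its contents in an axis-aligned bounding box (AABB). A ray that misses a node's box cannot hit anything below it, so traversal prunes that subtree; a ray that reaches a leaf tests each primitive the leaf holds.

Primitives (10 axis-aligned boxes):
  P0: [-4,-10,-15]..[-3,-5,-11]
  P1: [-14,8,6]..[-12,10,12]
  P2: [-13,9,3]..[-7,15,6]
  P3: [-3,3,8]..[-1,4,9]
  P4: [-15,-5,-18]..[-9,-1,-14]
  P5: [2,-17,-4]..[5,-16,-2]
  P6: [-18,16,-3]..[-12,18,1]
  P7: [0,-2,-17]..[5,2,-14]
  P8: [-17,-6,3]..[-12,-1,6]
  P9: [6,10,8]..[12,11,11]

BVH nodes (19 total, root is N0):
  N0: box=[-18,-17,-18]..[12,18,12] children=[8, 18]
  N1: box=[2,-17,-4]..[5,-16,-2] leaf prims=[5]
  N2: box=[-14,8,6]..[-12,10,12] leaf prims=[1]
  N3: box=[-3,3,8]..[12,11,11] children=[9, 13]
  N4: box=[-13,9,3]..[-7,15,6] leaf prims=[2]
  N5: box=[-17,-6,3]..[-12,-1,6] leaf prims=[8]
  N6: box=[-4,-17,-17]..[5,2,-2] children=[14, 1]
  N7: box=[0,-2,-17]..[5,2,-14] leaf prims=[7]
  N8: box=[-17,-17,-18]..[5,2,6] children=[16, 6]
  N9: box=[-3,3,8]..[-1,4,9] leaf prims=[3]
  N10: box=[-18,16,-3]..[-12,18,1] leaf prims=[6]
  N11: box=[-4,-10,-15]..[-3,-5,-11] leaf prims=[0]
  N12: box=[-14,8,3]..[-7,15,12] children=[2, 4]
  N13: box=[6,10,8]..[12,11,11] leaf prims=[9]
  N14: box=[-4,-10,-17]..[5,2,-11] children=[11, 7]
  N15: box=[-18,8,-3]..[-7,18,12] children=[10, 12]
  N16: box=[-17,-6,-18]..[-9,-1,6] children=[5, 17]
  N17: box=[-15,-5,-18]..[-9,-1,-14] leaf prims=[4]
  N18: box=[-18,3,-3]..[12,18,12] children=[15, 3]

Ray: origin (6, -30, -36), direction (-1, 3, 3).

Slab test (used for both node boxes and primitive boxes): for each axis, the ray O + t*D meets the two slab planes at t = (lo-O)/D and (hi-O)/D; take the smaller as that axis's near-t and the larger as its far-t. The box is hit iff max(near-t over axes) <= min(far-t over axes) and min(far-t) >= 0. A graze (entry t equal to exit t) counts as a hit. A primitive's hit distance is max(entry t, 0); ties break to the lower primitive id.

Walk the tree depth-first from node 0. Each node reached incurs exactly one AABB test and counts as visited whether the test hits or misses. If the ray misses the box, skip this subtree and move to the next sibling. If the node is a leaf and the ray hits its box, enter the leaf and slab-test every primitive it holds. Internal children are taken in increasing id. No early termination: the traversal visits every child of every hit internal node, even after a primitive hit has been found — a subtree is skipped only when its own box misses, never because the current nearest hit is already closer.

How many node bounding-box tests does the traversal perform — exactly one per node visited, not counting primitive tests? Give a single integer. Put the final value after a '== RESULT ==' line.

Traverse from the root:
N0 x:[-6,24] y:[13/3,16] z:[6,16] -> hit [6,16], descend [8, 18]
  N8 x:[1,23] y:[13/3,32/3] z:[6,14] -> hit [6,32/3], descend [6, 16]
    N6 x:[1,10] y:[13/3,32/3] z:[19/3,34/3] -> hit [19/3,10], descend [1, 14]
      N1 x:[1,4] y:[13/3,14/3] z:[32/3,34/3] -> miss, prune
      N14 x:[1,10] y:[20/3,32/3] z:[19/3,25/3] -> hit [20/3,25/3], descend [7, 11]
        N7 x:[1,6] y:[28/3,32/3] z:[19/3,22/3] -> miss, prune
        N11 x:[9,10] y:[20/3,25/3] z:[7,25/3] -> miss, prune
    N16 x:[15,23] y:[8,29/3] z:[6,14] -> miss, prune
  N18 x:[-6,24] y:[11,16] z:[11,16] -> hit [11,16], descend [3, 15]
    N3 x:[-6,9] y:[11,41/3] z:[44/3,47/3] -> miss, prune
    N15 x:[13,24] y:[38/3,16] z:[11,16] -> hit [13,16], descend [10, 12]
      N10 x:[18,24] y:[46/3,16] z:[11,37/3] -> miss, prune
      N12 x:[13,20] y:[38/3,15] z:[13,16] -> hit [13,15], descend [2, 4]
        N2 x:[18,20] y:[38/3,40/3] z:[14,16] -> miss, prune
        N4 x:[13,19] y:[13,15] z:[13,14] -> hit [13,14] leaf, test {P2@t=13}

order=[0, 8, 6, 1, 14, 7, 11, 16, 18, 3, 15, 10, 12, 2, 4]  |boxes|=15  |leaves|=1  hit=P2

== RESULT ==
15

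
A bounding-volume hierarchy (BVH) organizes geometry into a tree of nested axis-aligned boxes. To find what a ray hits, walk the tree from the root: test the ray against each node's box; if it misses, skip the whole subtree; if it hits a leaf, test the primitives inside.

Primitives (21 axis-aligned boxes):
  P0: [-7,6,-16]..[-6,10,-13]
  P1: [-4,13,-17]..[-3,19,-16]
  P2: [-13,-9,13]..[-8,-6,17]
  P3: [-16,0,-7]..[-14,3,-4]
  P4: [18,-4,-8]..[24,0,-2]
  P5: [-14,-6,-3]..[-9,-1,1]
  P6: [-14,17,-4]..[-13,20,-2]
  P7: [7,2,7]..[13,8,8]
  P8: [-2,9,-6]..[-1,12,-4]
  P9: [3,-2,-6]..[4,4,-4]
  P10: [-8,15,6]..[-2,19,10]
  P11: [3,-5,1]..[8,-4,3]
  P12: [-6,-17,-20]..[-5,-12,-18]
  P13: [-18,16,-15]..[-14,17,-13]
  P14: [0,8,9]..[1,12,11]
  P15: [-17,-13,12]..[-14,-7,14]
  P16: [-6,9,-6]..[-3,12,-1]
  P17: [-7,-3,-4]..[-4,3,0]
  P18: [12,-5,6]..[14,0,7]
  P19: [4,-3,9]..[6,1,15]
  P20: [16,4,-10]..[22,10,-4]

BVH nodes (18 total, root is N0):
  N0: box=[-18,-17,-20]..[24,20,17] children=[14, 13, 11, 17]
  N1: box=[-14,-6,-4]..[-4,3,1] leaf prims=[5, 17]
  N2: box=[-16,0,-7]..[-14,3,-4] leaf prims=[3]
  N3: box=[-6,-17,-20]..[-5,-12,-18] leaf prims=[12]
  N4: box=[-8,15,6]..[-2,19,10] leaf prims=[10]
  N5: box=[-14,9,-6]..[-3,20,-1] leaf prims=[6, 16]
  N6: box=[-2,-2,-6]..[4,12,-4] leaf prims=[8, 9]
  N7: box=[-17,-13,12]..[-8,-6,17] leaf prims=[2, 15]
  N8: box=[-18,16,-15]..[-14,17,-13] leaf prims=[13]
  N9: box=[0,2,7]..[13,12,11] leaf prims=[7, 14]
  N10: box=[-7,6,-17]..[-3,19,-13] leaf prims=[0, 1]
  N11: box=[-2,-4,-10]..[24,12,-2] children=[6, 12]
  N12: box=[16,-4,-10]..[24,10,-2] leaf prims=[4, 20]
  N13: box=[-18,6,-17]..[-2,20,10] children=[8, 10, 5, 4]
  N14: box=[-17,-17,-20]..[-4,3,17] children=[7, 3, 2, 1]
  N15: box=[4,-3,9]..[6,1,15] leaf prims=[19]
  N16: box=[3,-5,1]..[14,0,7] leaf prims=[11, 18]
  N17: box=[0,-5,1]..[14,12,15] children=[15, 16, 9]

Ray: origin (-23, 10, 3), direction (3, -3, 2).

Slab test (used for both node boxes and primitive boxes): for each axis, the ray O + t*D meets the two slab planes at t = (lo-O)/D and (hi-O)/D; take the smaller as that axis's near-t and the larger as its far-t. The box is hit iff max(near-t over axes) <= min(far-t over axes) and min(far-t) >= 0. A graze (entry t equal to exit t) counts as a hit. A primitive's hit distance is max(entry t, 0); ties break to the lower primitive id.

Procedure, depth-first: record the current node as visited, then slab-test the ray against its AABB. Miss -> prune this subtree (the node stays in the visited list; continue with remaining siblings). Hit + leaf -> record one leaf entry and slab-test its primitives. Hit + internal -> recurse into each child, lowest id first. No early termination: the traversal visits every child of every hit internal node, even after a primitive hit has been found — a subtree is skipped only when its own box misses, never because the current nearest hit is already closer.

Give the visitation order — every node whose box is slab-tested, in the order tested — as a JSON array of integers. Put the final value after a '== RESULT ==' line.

Walk:
N0 x:[5/3,47/3] y:[-10/3,9] z:[-23/2,7] -> hit [5/3,7], descend [11, 13, 14, 17]
  N11 x:[7,47/3] y:[-2/3,14/3] z:[-13/2,-5/2] -> miss, prune
  N13 x:[5/3,7] y:[-10/3,4/3] z:[-10,7/2] -> miss, prune
  N14 x:[2,19/3] y:[7/3,9] z:[-23/2,7] -> hit [7/3,19/3], descend [1, 2, 3, 7]
    N1 x:[3,19/3] y:[7/3,16/3] z:[-7/2,-1] -> miss, prune
    N2 x:[7/3,3] y:[7/3,10/3] z:[-5,-7/2] -> miss, prune
    N3 x:[17/3,6] y:[22/3,9] z:[-23/2,-21/2] -> miss, prune
    N7 x:[2,5] y:[16/3,23/3] z:[9/2,7] -> miss, prune
  N17 x:[23/3,37/3] y:[-2/3,5] z:[-1,6] -> miss, prune

order=[0, 11, 13, 14, 1, 2, 3, 7, 17]  |boxes|=9  |leaves|=0  hit=miss

== RESULT ==
[0, 11, 13, 14, 1, 2, 3, 7, 17]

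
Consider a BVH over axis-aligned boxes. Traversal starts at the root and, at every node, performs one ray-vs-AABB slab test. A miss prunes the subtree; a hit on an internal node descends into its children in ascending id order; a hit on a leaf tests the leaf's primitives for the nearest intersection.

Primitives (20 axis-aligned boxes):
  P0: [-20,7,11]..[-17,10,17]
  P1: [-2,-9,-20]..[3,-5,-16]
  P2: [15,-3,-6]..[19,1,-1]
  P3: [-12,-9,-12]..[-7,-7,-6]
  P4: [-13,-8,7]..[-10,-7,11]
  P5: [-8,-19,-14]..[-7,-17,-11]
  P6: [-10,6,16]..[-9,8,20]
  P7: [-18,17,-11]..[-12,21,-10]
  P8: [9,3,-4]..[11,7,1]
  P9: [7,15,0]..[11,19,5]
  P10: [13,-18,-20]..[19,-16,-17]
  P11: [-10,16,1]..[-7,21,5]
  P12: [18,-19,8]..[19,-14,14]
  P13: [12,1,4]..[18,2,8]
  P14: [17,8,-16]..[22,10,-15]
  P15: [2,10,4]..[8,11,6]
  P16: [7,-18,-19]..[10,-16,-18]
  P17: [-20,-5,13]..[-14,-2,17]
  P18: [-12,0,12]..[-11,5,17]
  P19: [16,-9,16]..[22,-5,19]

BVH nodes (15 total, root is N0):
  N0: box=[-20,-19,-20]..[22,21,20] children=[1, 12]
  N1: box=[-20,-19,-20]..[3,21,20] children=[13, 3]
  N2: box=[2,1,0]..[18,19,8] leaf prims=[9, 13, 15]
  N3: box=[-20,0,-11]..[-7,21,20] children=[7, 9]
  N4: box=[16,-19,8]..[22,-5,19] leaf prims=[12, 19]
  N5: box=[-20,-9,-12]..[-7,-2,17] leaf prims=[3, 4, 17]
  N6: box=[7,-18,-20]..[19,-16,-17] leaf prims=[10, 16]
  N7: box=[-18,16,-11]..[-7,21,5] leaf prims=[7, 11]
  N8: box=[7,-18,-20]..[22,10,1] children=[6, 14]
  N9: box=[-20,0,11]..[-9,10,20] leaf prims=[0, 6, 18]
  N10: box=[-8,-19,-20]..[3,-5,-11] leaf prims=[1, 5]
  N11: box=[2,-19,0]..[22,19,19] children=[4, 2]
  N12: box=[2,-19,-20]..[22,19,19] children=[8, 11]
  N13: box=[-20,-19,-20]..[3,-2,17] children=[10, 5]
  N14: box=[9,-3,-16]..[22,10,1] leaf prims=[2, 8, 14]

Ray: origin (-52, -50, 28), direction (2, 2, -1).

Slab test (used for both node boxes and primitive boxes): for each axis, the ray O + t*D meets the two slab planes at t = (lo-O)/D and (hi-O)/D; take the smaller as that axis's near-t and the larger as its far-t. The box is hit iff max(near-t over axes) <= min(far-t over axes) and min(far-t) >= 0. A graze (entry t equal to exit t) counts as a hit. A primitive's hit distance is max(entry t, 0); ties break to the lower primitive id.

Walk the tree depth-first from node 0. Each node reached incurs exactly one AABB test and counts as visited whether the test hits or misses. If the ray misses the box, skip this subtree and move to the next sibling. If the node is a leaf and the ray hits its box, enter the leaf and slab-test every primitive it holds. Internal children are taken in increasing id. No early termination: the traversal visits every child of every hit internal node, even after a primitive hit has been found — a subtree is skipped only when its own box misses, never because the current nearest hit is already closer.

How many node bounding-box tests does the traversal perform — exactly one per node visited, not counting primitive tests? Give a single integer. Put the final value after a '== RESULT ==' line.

Walk:
N0 x:[16,37] y:[31/2,71/2] z:[8,48] -> hit [16,71/2], descend [1, 12]
  N1 x:[16,55/2] y:[31/2,71/2] z:[8,48] -> hit [16,55/2], descend [3, 13]
    N3 x:[16,45/2] y:[25,71/2] z:[8,39] -> miss, prune
    N13 x:[16,55/2] y:[31/2,24] z:[11,48] -> hit [16,24], descend [5, 10]
      N5 x:[16,45/2] y:[41/2,24] z:[11,40] -> hit [41/2,45/2] leaf, test {P3(miss), P4@t=21, P17(miss)}
      N10 x:[22,55/2] y:[31/2,45/2] z:[39,48] -> miss, prune
  N12 x:[27,37] y:[31/2,69/2] z:[9,48] -> hit [27,69/2], descend [8, 11]
    N8 x:[59/2,37] y:[16,30] z:[27,48] -> hit [59/2,30], descend [6, 14]
      N6 x:[59/2,71/2] y:[16,17] z:[45,48] -> miss, prune
      N14 x:[61/2,37] y:[47/2,30] z:[27,44] -> miss, prune
    N11 x:[27,37] y:[31/2,69/2] z:[9,28] -> hit [27,28], descend [2, 4]
      N2 x:[27,35] y:[51/2,69/2] z:[20,28] -> hit [27,28] leaf, test {P9(miss), P13(miss), P15(miss)}
      N4 x:[34,37] y:[31/2,45/2] z:[9,20] -> miss, prune

13 AABB tests over nodes [0, 1, 3, 13, 5, 10, 12, 8, 6, 14, 11, 2, 4]; 2 leaves entered; closest P4.

== RESULT ==
13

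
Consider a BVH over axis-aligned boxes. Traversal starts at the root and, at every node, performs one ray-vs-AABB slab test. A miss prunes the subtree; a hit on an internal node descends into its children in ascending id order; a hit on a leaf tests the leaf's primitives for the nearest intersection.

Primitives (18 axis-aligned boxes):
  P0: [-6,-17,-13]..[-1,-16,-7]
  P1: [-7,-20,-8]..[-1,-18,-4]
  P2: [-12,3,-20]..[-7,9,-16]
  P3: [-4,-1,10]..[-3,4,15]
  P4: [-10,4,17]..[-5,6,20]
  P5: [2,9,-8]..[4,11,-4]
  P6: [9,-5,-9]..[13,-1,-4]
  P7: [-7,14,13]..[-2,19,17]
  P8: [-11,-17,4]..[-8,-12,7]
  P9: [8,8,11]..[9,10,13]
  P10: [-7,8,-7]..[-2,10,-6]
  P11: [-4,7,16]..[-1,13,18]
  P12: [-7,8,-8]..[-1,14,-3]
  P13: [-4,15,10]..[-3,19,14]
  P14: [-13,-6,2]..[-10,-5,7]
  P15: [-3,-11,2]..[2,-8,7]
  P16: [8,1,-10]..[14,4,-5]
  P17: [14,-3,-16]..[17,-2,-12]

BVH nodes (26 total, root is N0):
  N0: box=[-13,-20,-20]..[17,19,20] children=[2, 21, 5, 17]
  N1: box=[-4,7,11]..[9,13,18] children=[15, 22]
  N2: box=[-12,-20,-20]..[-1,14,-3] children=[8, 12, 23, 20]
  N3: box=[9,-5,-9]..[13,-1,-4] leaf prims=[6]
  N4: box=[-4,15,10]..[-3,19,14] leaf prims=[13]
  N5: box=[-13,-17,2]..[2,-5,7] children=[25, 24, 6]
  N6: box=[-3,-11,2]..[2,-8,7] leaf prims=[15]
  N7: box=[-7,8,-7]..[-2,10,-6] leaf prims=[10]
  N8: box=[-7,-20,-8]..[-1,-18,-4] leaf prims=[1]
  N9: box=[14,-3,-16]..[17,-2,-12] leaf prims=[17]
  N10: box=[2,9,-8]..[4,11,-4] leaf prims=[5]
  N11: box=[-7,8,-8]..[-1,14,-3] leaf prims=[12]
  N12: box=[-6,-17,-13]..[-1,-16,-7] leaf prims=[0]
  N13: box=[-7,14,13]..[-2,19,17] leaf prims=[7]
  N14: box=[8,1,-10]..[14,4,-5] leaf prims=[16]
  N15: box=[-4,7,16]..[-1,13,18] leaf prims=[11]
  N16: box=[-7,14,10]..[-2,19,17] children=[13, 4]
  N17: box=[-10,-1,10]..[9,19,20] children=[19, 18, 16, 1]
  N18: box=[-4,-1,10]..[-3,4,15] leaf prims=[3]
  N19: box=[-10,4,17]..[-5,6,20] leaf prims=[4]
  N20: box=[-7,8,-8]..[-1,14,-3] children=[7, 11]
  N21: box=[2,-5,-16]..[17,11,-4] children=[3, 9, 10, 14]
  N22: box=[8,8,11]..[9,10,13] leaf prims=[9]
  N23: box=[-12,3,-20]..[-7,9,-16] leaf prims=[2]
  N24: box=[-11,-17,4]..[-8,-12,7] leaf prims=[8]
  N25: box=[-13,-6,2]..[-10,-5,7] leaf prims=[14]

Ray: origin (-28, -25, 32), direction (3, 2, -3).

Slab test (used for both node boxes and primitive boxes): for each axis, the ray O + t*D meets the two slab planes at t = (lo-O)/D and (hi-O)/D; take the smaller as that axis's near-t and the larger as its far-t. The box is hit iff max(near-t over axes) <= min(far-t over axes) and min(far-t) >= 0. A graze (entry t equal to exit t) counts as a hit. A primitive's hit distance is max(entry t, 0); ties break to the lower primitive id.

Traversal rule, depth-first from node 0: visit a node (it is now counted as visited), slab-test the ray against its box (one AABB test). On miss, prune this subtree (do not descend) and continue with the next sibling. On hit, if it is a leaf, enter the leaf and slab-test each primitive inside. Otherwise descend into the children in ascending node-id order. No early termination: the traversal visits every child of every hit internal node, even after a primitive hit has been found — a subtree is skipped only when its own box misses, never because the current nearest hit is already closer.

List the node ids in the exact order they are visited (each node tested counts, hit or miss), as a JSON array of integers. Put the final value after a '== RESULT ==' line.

Walk:
N0 x:[5,15] y:[5/2,22] z:[4,52/3] -> hit [5,15], descend [2, 5, 17, 21]
  N2 x:[16/3,9] y:[5/2,39/2] z:[35/3,52/3] -> miss, prune
  N5 x:[5,10] y:[4,10] z:[25/3,10] -> hit [25/3,10], descend [6, 24, 25]
    N6 x:[25/3,10] y:[7,17/2] z:[25/3,10] -> hit [25/3,17/2] leaf, test {P15@t=25/3}
    N24 x:[17/3,20/3] y:[4,13/2] z:[25/3,28/3] -> miss, prune
    N25 x:[5,6] y:[19/2,10] z:[25/3,10] -> miss, prune
  N17 x:[6,37/3] y:[12,22] z:[4,22/3] -> miss, prune
  N21 x:[10,15] y:[10,18] z:[12,16] -> hit [12,15], descend [3, 9, 10, 14]
    N3 x:[37/3,41/3] y:[10,12] z:[12,41/3] -> miss, prune
    N9 x:[14,15] y:[11,23/2] z:[44/3,16] -> miss, prune
    N10 x:[10,32/3] y:[17,18] z:[12,40/3] -> miss, prune
    N14 x:[12,14] y:[13,29/2] z:[37/3,14] -> hit [13,14] leaf, test {P16@t=13}

12 AABB tests over nodes [0, 2, 5, 6, 24, 25, 17, 21, 3, 9, 10, 14]; 2 leaves entered; closest P15.

== RESULT ==
[0, 2, 5, 6, 24, 25, 17, 21, 3, 9, 10, 14]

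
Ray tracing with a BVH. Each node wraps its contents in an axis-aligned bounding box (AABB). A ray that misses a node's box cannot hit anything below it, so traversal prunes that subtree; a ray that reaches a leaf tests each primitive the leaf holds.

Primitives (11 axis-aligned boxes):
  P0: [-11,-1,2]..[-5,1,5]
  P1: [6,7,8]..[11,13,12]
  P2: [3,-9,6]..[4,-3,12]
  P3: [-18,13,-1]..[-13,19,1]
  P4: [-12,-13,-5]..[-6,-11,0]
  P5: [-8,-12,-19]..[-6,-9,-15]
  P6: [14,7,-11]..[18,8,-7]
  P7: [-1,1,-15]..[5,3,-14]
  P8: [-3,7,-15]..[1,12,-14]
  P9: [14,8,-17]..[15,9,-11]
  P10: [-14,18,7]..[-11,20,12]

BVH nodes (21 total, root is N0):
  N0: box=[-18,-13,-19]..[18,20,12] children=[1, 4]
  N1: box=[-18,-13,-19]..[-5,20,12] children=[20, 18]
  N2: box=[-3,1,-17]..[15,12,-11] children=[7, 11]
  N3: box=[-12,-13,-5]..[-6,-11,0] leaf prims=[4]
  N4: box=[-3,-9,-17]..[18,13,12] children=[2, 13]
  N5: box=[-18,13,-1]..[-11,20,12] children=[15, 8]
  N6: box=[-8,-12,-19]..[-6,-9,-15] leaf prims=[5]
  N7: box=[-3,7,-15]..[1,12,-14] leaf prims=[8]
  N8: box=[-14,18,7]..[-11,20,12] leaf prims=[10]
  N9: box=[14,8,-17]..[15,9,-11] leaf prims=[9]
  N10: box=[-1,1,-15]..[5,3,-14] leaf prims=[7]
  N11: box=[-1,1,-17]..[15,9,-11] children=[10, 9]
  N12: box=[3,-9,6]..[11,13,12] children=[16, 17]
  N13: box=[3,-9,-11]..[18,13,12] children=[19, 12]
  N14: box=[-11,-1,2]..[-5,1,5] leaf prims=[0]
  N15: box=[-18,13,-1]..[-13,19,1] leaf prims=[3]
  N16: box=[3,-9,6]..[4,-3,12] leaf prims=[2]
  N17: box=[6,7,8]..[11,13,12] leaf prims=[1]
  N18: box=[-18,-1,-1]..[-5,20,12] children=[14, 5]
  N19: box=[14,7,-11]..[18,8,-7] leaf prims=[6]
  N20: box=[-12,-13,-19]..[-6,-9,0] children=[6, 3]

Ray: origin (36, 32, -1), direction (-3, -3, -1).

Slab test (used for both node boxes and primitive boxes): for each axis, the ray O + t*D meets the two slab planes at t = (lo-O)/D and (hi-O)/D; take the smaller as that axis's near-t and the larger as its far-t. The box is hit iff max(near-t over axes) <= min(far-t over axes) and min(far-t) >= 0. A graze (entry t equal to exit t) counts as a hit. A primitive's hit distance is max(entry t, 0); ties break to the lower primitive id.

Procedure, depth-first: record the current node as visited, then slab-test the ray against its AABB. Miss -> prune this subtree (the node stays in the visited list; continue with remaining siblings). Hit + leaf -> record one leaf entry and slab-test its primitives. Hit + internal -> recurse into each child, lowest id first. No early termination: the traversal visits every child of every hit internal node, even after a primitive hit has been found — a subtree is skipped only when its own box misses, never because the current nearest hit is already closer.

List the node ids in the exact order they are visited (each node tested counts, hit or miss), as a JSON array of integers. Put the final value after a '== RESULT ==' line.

Trace the traversal:
N0 x:[6,18] y:[4,15] z:[-13,18] -> hit [6,15], descend [1, 4]
  N1 x:[41/3,18] y:[4,15] z:[-13,18] -> hit [41/3,15], descend [18, 20]
    N18 x:[41/3,18] y:[4,11] z:[-13,0] -> miss, prune
    N20 x:[14,16] y:[41/3,15] z:[-1,18] -> hit [14,15], descend [3, 6]
      N3 x:[14,16] y:[43/3,15] z:[-1,4] -> miss, prune
      N6 x:[14,44/3] y:[41/3,44/3] z:[14,18] -> hit [14,44/3] leaf, test {P5@t=14}
  N4 x:[6,13] y:[19/3,41/3] z:[-13,16] -> hit [19/3,13], descend [2, 13]
    N2 x:[7,13] y:[20/3,31/3] z:[10,16] -> hit [10,31/3], descend [7, 11]
      N7 x:[35/3,13] y:[20/3,25/3] z:[13,14] -> miss, prune
      N11 x:[7,37/3] y:[23/3,31/3] z:[10,16] -> hit [10,31/3], descend [9, 10]
        N9 x:[7,22/3] y:[23/3,8] z:[10,16] -> miss, prune
        N10 x:[31/3,37/3] y:[29/3,31/3] z:[13,14] -> miss, prune
    N13 x:[6,11] y:[19/3,41/3] z:[-13,10] -> hit [19/3,10], descend [12, 19]
      N12 x:[25/3,11] y:[19/3,41/3] z:[-13,-7] -> miss, prune
      N19 x:[6,22/3] y:[8,25/3] z:[6,10] -> miss, prune

order=[0, 1, 18, 20, 3, 6, 4, 2, 7, 11, 9, 10, 13, 12, 19]  |boxes|=15  |leaves|=1  hit=P5

== RESULT ==
[0, 1, 18, 20, 3, 6, 4, 2, 7, 11, 9, 10, 13, 12, 19]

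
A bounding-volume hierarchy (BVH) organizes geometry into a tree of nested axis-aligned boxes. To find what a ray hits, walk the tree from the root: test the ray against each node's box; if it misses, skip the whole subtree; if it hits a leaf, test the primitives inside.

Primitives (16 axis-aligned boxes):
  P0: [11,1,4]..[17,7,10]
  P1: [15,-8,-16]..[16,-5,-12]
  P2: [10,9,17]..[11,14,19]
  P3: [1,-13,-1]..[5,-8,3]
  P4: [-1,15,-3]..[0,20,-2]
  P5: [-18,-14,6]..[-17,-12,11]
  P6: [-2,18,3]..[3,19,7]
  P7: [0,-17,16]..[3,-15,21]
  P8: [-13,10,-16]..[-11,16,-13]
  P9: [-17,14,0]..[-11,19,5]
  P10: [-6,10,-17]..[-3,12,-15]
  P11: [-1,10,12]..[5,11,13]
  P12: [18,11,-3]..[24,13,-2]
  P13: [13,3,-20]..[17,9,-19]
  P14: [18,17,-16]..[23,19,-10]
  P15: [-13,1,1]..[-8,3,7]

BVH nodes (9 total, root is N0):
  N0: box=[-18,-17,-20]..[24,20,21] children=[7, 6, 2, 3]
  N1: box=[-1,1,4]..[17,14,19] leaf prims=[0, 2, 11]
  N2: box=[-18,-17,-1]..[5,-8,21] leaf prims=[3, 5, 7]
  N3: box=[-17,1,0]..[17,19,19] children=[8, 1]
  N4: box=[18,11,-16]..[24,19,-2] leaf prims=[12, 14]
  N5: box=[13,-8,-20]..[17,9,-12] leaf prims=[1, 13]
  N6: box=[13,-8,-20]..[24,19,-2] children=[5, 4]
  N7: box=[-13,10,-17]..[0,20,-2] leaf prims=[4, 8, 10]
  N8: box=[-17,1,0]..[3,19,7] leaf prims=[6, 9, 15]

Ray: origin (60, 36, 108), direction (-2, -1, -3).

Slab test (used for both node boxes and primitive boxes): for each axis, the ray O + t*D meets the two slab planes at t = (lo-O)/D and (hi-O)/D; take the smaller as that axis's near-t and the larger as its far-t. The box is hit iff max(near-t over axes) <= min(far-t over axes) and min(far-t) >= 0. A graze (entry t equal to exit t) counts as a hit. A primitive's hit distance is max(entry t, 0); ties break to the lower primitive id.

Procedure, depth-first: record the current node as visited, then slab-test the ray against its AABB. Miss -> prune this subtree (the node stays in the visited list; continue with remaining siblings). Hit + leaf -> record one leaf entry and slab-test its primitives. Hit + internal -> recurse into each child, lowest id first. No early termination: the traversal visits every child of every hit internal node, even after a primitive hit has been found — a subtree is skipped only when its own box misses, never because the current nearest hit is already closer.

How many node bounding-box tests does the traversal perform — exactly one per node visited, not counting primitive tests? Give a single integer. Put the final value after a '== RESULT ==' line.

Trace the traversal:
N0 x:[18,39] y:[16,53] z:[29,128/3] -> hit [29,39], descend [2, 3, 6, 7]
  N2 x:[55/2,39] y:[44,53] z:[29,109/3] -> miss, prune
  N3 x:[43/2,77/2] y:[17,35] z:[89/3,36] -> hit [89/3,35], descend [1, 8]
    N1 x:[43/2,61/2] y:[22,35] z:[89/3,104/3] -> hit [89/3,61/2] leaf, test {P0(miss), P2(miss), P11(miss)}
    N8 x:[57/2,77/2] y:[17,35] z:[101/3,36] -> hit [101/3,35] leaf, test {P6(miss), P9(miss), P15@t=34}
  N6 x:[18,47/2] y:[17,44] z:[110/3,128/3] -> miss, prune
  N7 x:[30,73/2] y:[16,26] z:[110/3,125/3] -> miss, prune

Visited [0, 2, 3, 1, 8, 6, 7]. Tests: 7 box, 2 leaf. Nearest: P15.

== RESULT ==
7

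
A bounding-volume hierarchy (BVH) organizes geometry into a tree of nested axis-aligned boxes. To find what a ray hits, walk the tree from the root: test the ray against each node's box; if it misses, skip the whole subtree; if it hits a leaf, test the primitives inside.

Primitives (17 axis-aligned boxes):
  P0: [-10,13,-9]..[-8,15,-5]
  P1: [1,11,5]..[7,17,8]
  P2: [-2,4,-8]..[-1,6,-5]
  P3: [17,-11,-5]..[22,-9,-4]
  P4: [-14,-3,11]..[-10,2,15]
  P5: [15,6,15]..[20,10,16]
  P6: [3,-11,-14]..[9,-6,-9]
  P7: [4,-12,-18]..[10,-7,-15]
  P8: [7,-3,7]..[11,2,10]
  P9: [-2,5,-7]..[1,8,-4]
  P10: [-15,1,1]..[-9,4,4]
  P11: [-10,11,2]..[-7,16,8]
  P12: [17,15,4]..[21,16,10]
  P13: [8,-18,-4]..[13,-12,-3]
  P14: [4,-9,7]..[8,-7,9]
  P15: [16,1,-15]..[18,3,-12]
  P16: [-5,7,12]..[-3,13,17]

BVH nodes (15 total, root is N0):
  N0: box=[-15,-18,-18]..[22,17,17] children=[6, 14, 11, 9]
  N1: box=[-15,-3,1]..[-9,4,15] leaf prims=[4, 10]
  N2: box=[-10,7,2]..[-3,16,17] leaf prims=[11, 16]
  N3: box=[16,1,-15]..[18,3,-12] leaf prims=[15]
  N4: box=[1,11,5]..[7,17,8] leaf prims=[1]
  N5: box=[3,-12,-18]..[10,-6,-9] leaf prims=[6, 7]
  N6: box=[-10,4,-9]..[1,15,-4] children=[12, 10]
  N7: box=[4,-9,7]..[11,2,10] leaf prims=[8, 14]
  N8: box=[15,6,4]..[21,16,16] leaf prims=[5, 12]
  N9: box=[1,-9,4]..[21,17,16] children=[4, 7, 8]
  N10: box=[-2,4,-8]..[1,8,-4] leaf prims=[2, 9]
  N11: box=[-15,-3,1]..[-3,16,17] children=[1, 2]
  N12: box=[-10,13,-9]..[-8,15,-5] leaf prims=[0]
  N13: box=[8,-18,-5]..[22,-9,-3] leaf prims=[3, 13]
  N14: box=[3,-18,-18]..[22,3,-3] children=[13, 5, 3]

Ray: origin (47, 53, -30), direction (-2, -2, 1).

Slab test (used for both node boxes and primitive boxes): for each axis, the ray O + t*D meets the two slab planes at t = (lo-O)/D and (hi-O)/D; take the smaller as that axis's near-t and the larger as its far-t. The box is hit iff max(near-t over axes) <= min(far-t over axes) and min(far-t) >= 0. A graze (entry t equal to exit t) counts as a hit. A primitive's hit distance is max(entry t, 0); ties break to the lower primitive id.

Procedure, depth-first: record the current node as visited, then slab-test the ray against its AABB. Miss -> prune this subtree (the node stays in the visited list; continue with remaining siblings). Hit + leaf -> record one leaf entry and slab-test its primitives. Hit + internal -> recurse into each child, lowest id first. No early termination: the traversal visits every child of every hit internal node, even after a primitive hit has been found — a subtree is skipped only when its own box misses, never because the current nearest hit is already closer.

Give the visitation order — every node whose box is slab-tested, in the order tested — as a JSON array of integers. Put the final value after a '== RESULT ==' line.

Trace the traversal:
N0 x:[25/2,31] y:[18,71/2] z:[12,47] -> hit [18,31], descend [6, 9, 11, 14]
  N6 x:[23,57/2] y:[19,49/2] z:[21,26] -> hit [23,49/2], descend [10, 12]
    N10 x:[23,49/2] y:[45/2,49/2] z:[22,26] -> hit [23,49/2] leaf, test {P2@t=24, P9@t=23}
    N12 x:[55/2,57/2] y:[19,20] z:[21,25] -> miss, prune
  N9 x:[13,23] y:[18,31] z:[34,46] -> miss, prune
  N11 x:[25,31] y:[37/2,28] z:[31,47] -> miss, prune
  N14 x:[25/2,22] y:[25,71/2] z:[12,27] -> miss, prune

Visited [0, 6, 10, 12, 9, 11, 14]. Tests: 7 box, 1 leaf. Nearest: P9.

== RESULT ==
[0, 6, 10, 12, 9, 11, 14]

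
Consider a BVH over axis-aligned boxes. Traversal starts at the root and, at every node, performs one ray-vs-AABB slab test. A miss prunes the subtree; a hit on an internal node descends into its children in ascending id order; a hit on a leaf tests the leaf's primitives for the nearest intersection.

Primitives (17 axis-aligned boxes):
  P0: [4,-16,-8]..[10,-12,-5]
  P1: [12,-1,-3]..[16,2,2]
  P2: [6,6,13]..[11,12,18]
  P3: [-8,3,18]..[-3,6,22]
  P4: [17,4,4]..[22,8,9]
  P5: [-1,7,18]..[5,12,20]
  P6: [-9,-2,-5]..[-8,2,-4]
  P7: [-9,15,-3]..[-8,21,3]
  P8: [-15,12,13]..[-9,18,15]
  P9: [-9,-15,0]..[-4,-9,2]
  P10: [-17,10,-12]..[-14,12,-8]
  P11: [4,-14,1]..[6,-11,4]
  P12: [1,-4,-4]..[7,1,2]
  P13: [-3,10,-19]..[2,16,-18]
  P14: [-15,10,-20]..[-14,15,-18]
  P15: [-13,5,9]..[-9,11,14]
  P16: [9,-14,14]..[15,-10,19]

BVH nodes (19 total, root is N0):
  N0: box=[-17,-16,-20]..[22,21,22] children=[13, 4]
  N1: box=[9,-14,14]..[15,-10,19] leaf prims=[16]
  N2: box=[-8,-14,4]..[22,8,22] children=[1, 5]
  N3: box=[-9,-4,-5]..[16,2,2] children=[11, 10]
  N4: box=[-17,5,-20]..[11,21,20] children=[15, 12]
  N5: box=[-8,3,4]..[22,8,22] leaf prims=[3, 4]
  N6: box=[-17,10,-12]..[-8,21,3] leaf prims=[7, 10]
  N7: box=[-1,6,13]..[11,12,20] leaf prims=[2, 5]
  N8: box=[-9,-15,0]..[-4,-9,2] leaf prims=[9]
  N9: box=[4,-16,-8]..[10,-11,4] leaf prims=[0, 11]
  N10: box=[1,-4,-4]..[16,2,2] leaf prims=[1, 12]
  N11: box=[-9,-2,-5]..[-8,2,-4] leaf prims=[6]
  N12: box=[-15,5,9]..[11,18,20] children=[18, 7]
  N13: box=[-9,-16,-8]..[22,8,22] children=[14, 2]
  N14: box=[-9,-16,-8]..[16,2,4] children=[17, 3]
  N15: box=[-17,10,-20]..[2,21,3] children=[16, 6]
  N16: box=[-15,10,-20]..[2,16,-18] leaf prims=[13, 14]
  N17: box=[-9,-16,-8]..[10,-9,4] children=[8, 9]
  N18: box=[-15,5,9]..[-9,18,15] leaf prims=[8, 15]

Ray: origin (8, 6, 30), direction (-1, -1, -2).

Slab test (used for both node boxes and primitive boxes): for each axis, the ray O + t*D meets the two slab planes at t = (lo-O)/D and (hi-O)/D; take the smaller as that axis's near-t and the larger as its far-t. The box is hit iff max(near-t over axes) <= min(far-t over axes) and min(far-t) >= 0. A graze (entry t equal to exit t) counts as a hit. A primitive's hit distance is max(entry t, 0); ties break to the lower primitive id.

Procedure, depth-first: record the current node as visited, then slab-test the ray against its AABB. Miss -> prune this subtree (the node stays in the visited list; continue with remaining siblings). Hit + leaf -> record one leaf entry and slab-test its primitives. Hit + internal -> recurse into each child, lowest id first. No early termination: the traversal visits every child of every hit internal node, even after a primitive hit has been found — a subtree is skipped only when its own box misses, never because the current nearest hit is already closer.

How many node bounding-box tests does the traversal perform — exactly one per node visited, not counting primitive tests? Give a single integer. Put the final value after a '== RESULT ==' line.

Traverse from the root:
N0 x:[-14,25] y:[-15,22] z:[4,25] -> hit [4,22], descend [4, 13]
  N4 x:[-3,25] y:[-15,1] z:[5,25] -> miss, prune
  N13 x:[-14,17] y:[-2,22] z:[4,19] -> hit [4,17], descend [2, 14]
    N2 x:[-14,16] y:[-2,20] z:[4,13] -> hit [4,13], descend [1, 5]
      N1 x:[-7,-1] y:[16,20] z:[11/2,8] -> miss, prune
      N5 x:[-14,16] y:[-2,3] z:[4,13] -> miss, prune
    N14 x:[-8,17] y:[4,22] z:[13,19] -> hit [13,17], descend [3, 17]
      N3 x:[-8,17] y:[4,10] z:[14,35/2] -> miss, prune
      N17 x:[-2,17] y:[15,22] z:[13,19] -> hit [15,17], descend [8, 9]
        N8 x:[12,17] y:[15,21] z:[14,15] -> hit [15,15] leaf, test {P9@t=15}
        N9 x:[-2,4] y:[17,22] z:[13,19] -> miss, prune

order=[0, 4, 13, 2, 1, 5, 14, 3, 17, 8, 9]  |boxes|=11  |leaves|=1  hit=P9

== RESULT ==
11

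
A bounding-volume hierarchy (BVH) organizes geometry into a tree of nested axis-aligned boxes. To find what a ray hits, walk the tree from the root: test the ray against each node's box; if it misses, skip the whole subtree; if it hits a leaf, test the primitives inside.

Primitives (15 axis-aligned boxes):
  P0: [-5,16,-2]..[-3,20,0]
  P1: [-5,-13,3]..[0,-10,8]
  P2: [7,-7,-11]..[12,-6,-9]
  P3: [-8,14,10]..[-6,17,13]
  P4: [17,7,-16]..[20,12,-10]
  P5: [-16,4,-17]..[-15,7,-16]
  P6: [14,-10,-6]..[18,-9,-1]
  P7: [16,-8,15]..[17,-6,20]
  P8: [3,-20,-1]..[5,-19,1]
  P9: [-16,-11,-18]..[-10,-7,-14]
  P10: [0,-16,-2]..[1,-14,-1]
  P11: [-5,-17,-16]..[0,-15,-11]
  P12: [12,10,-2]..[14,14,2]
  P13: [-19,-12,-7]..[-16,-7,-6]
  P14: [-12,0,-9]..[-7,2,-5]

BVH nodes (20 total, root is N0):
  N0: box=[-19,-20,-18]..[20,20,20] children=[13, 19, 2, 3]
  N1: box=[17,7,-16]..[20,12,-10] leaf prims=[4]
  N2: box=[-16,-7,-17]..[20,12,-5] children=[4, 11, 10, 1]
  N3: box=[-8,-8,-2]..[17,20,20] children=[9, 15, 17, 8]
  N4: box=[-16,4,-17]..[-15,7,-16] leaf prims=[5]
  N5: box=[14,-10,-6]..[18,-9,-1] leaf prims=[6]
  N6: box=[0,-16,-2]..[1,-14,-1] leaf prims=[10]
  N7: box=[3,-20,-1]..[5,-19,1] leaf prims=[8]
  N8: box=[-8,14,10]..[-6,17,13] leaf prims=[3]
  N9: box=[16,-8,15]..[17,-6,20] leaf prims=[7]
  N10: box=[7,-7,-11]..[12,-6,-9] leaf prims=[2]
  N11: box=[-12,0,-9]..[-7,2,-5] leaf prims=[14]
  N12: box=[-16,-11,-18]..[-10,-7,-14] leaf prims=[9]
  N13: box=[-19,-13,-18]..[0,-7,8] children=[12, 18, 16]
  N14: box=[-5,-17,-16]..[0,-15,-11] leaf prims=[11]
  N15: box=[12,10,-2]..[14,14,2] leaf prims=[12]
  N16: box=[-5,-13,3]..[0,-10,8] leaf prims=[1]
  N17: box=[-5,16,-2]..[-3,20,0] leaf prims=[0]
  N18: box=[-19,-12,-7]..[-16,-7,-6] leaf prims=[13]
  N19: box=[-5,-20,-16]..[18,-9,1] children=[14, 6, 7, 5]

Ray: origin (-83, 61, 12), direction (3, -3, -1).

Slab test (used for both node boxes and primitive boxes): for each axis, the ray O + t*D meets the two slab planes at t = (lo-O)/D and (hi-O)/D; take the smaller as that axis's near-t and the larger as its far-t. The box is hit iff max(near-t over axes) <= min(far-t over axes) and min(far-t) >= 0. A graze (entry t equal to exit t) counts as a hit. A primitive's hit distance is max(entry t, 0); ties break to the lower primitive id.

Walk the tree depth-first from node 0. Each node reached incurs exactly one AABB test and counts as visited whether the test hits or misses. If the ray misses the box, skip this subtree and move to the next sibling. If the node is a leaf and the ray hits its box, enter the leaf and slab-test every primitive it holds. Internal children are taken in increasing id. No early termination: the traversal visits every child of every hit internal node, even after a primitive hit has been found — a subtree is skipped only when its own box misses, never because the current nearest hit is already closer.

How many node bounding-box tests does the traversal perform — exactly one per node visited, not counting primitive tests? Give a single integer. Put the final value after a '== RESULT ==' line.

Trace the traversal:
N0 x:[64/3,103/3] y:[41/3,27] z:[-8,30] -> hit [64/3,27], descend [2, 3, 13, 19]
  N2 x:[67/3,103/3] y:[49/3,68/3] z:[17,29] -> hit [67/3,68/3], descend [1, 4, 10, 11]
    N1 x:[100/3,103/3] y:[49/3,18] z:[22,28] -> miss, prune
    N4 x:[67/3,68/3] y:[18,19] z:[28,29] -> miss, prune
    N10 x:[30,95/3] y:[67/3,68/3] z:[21,23] -> miss, prune
    N11 x:[71/3,76/3] y:[59/3,61/3] z:[17,21] -> miss, prune
  N3 x:[25,100/3] y:[41/3,23] z:[-8,14] -> miss, prune
  N13 x:[64/3,83/3] y:[68/3,74/3] z:[4,30] -> hit [68/3,74/3], descend [12, 16, 18]
    N12 x:[67/3,73/3] y:[68/3,24] z:[26,30] -> miss, prune
    N16 x:[26,83/3] y:[71/3,74/3] z:[4,9] -> miss, prune
    N18 x:[64/3,67/3] y:[68/3,73/3] z:[18,19] -> miss, prune
  N19 x:[26,101/3] y:[70/3,27] z:[11,28] -> hit [26,27], descend [5, 6, 7, 14]
    N5 x:[97/3,101/3] y:[70/3,71/3] z:[13,18] -> miss, prune
    N6 x:[83/3,28] y:[25,77/3] z:[13,14] -> miss, prune
    N7 x:[86/3,88/3] y:[80/3,27] z:[11,13] -> miss, prune
    N14 x:[26,83/3] y:[76/3,26] z:[23,28] -> hit [26,26] leaf, test {P11@t=26}

Summary -> nodes [0, 2, 1, 4, 10, 11, 3, 13, 12, 16, 18, 19, 5, 6, 7, 14]; box-tests=16; leaf-entries=1; first=P11

== RESULT ==
16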